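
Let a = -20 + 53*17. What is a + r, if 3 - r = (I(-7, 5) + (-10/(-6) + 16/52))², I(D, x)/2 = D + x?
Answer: 1338323/1521 ≈ 879.90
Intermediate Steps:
I(D, x) = 2*D + 2*x (I(D, x) = 2*(D + x) = 2*D + 2*x)
a = 881 (a = -20 + 901 = 881)
r = -1678/1521 (r = 3 - ((2*(-7) + 2*5) + (-10/(-6) + 16/52))² = 3 - ((-14 + 10) + (-10*(-⅙) + 16*(1/52)))² = 3 - (-4 + (5/3 + 4/13))² = 3 - (-4 + 77/39)² = 3 - (-79/39)² = 3 - 1*6241/1521 = 3 - 6241/1521 = -1678/1521 ≈ -1.1032)
a + r = 881 - 1678/1521 = 1338323/1521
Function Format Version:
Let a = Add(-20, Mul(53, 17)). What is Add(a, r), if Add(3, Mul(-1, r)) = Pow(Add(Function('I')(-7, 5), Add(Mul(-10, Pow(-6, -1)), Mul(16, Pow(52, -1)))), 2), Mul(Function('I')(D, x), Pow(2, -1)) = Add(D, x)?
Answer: Rational(1338323, 1521) ≈ 879.90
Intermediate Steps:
Function('I')(D, x) = Add(Mul(2, D), Mul(2, x)) (Function('I')(D, x) = Mul(2, Add(D, x)) = Add(Mul(2, D), Mul(2, x)))
a = 881 (a = Add(-20, 901) = 881)
r = Rational(-1678, 1521) (r = Add(3, Mul(-1, Pow(Add(Add(Mul(2, -7), Mul(2, 5)), Add(Mul(-10, Pow(-6, -1)), Mul(16, Pow(52, -1)))), 2))) = Add(3, Mul(-1, Pow(Add(Add(-14, 10), Add(Mul(-10, Rational(-1, 6)), Mul(16, Rational(1, 52)))), 2))) = Add(3, Mul(-1, Pow(Add(-4, Add(Rational(5, 3), Rational(4, 13))), 2))) = Add(3, Mul(-1, Pow(Add(-4, Rational(77, 39)), 2))) = Add(3, Mul(-1, Pow(Rational(-79, 39), 2))) = Add(3, Mul(-1, Rational(6241, 1521))) = Add(3, Rational(-6241, 1521)) = Rational(-1678, 1521) ≈ -1.1032)
Add(a, r) = Add(881, Rational(-1678, 1521)) = Rational(1338323, 1521)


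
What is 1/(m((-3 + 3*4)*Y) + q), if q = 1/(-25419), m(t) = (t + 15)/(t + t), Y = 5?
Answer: 25419/16945 ≈ 1.5001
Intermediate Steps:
m(t) = (15 + t)/(2*t) (m(t) = (15 + t)/((2*t)) = (15 + t)*(1/(2*t)) = (15 + t)/(2*t))
q = -1/25419 ≈ -3.9341e-5
1/(m((-3 + 3*4)*Y) + q) = 1/((15 + (-3 + 3*4)*5)/(2*(((-3 + 3*4)*5))) - 1/25419) = 1/((15 + (-3 + 12)*5)/(2*(((-3 + 12)*5))) - 1/25419) = 1/((15 + 9*5)/(2*((9*5))) - 1/25419) = 1/((½)*(15 + 45)/45 - 1/25419) = 1/((½)*(1/45)*60 - 1/25419) = 1/(⅔ - 1/25419) = 1/(16945/25419) = 25419/16945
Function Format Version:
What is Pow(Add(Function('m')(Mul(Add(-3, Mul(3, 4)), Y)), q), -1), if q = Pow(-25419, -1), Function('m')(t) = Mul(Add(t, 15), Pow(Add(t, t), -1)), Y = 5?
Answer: Rational(25419, 16945) ≈ 1.5001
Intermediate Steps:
Function('m')(t) = Mul(Rational(1, 2), Pow(t, -1), Add(15, t)) (Function('m')(t) = Mul(Add(15, t), Pow(Mul(2, t), -1)) = Mul(Add(15, t), Mul(Rational(1, 2), Pow(t, -1))) = Mul(Rational(1, 2), Pow(t, -1), Add(15, t)))
q = Rational(-1, 25419) ≈ -3.9341e-5
Pow(Add(Function('m')(Mul(Add(-3, Mul(3, 4)), Y)), q), -1) = Pow(Add(Mul(Rational(1, 2), Pow(Mul(Add(-3, Mul(3, 4)), 5), -1), Add(15, Mul(Add(-3, Mul(3, 4)), 5))), Rational(-1, 25419)), -1) = Pow(Add(Mul(Rational(1, 2), Pow(Mul(Add(-3, 12), 5), -1), Add(15, Mul(Add(-3, 12), 5))), Rational(-1, 25419)), -1) = Pow(Add(Mul(Rational(1, 2), Pow(Mul(9, 5), -1), Add(15, Mul(9, 5))), Rational(-1, 25419)), -1) = Pow(Add(Mul(Rational(1, 2), Pow(45, -1), Add(15, 45)), Rational(-1, 25419)), -1) = Pow(Add(Mul(Rational(1, 2), Rational(1, 45), 60), Rational(-1, 25419)), -1) = Pow(Add(Rational(2, 3), Rational(-1, 25419)), -1) = Pow(Rational(16945, 25419), -1) = Rational(25419, 16945)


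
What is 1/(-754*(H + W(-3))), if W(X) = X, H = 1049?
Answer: -1/788684 ≈ -1.2679e-6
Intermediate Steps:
1/(-754*(H + W(-3))) = 1/(-754*(1049 - 3)) = 1/(-754*1046) = 1/(-788684) = -1/788684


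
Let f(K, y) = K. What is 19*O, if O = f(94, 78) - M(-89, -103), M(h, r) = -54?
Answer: 2812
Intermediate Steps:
O = 148 (O = 94 - 1*(-54) = 94 + 54 = 148)
19*O = 19*148 = 2812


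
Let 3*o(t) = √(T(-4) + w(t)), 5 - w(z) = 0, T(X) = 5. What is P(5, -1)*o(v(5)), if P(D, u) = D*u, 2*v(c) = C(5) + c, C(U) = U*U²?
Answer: -5*√10/3 ≈ -5.2705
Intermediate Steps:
C(U) = U³
w(z) = 5 (w(z) = 5 - 1*0 = 5 + 0 = 5)
v(c) = 125/2 + c/2 (v(c) = (5³ + c)/2 = (125 + c)/2 = 125/2 + c/2)
o(t) = √10/3 (o(t) = √(5 + 5)/3 = √10/3)
P(5, -1)*o(v(5)) = (5*(-1))*(√10/3) = -5*√10/3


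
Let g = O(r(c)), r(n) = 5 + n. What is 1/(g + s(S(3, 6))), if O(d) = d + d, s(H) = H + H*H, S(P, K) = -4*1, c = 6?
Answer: 1/34 ≈ 0.029412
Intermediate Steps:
S(P, K) = -4
s(H) = H + H**2
O(d) = 2*d
g = 22 (g = 2*(5 + 6) = 2*11 = 22)
1/(g + s(S(3, 6))) = 1/(22 - 4*(1 - 4)) = 1/(22 - 4*(-3)) = 1/(22 + 12) = 1/34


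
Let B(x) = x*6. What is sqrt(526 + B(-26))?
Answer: sqrt(370) ≈ 19.235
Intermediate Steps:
B(x) = 6*x
sqrt(526 + B(-26)) = sqrt(526 + 6*(-26)) = sqrt(526 - 156) = sqrt(370)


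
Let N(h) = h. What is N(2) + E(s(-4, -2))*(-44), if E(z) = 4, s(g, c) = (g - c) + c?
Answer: -174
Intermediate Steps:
s(g, c) = g
N(2) + E(s(-4, -2))*(-44) = 2 + 4*(-44) = 2 - 176 = -174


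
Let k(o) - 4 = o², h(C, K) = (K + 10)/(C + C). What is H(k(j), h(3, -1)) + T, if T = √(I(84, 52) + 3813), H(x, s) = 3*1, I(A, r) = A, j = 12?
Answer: 3 + 3*√433 ≈ 65.426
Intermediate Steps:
h(C, K) = (10 + K)/(2*C) (h(C, K) = (10 + K)/((2*C)) = (10 + K)*(1/(2*C)) = (10 + K)/(2*C))
k(o) = 4 + o²
H(x, s) = 3
T = 3*√433 (T = √(84 + 3813) = √3897 = 3*√433 ≈ 62.426)
H(k(j), h(3, -1)) + T = 3 + 3*√433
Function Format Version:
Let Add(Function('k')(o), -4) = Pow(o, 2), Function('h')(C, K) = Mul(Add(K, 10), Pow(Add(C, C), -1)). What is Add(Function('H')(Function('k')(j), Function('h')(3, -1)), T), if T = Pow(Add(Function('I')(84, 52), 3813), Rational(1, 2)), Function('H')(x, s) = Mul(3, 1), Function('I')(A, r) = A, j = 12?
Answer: Add(3, Mul(3, Pow(433, Rational(1, 2)))) ≈ 65.426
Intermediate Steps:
Function('h')(C, K) = Mul(Rational(1, 2), Pow(C, -1), Add(10, K)) (Function('h')(C, K) = Mul(Add(10, K), Pow(Mul(2, C), -1)) = Mul(Add(10, K), Mul(Rational(1, 2), Pow(C, -1))) = Mul(Rational(1, 2), Pow(C, -1), Add(10, K)))
Function('k')(o) = Add(4, Pow(o, 2))
Function('H')(x, s) = 3
T = Mul(3, Pow(433, Rational(1, 2))) (T = Pow(Add(84, 3813), Rational(1, 2)) = Pow(3897, Rational(1, 2)) = Mul(3, Pow(433, Rational(1, 2))) ≈ 62.426)
Add(Function('H')(Function('k')(j), Function('h')(3, -1)), T) = Add(3, Mul(3, Pow(433, Rational(1, 2))))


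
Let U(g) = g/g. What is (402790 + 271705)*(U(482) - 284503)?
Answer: -191895176490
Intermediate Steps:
U(g) = 1
(402790 + 271705)*(U(482) - 284503) = (402790 + 271705)*(1 - 284503) = 674495*(-284502) = -191895176490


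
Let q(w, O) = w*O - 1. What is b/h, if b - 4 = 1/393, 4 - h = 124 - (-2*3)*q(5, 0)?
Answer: -1573/44802 ≈ -0.035110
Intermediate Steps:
q(w, O) = -1 + O*w (q(w, O) = O*w - 1 = -1 + O*w)
h = -114 (h = 4 - (124 - (-2*3)*(-1 + 0*5)) = 4 - (124 - (-6)*(-1 + 0)) = 4 - (124 - (-6)*(-1)) = 4 - (124 - 1*6) = 4 - (124 - 6) = 4 - 1*118 = 4 - 118 = -114)
b = 1573/393 (b = 4 + 1/393 = 1573/393 ≈ 4.0025)
b/h = (1573/393)/(-114) = (1573/393)*(-1/114) = -1573/44802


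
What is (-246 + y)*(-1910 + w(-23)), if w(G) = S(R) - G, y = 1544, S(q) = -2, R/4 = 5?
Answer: -2451922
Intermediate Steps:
R = 20 (R = 4*5 = 20)
w(G) = -2 - G
(-246 + y)*(-1910 + w(-23)) = (-246 + 1544)*(-1910 + (-2 - 1*(-23))) = 1298*(-1910 + (-2 + 23)) = 1298*(-1910 + 21) = 1298*(-1889) = -2451922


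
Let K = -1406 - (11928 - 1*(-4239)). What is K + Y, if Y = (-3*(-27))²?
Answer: -11012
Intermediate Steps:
K = -17573 (K = -1406 - (11928 + 4239) = -1406 - 1*16167 = -1406 - 16167 = -17573)
Y = 6561 (Y = 81² = 6561)
K + Y = -17573 + 6561 = -11012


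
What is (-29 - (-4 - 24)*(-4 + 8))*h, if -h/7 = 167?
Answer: -97027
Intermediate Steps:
h = -1169 (h = -7*167 = -1169)
(-29 - (-4 - 24)*(-4 + 8))*h = (-29 - (-4 - 24)*(-4 + 8))*(-1169) = (-29 - (-28)*4)*(-1169) = (-29 - 1*(-112))*(-1169) = (-29 + 112)*(-1169) = 83*(-1169) = -97027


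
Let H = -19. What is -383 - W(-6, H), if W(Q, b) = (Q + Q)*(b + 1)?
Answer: -599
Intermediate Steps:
W(Q, b) = 2*Q*(1 + b) (W(Q, b) = (2*Q)*(1 + b) = 2*Q*(1 + b))
-383 - W(-6, H) = -383 - 2*(-6)*(1 - 19) = -383 - 2*(-6)*(-18) = -383 - 1*216 = -383 - 216 = -599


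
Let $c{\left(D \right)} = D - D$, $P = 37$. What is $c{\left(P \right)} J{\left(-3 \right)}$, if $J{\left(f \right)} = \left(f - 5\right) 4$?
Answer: $0$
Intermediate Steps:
$c{\left(D \right)} = 0$
$J{\left(f \right)} = -20 + 4 f$ ($J{\left(f \right)} = \left(-5 + f\right) 4 = -20 + 4 f$)
$c{\left(P \right)} J{\left(-3 \right)} = 0 \left(-20 + 4 \left(-3\right)\right) = 0 \left(-20 - 12\right) = 0 \left(-32\right) = 0$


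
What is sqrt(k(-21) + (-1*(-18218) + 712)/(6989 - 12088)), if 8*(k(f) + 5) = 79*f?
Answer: I*sqrt(89891708918)/20396 ≈ 14.7*I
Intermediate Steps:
k(f) = -5 + 79*f/8 (k(f) = -5 + (79*f)/8 = -5 + 79*f/8)
sqrt(k(-21) + (-1*(-18218) + 712)/(6989 - 12088)) = sqrt((-5 + (79/8)*(-21)) + (-1*(-18218) + 712)/(6989 - 12088)) = sqrt((-5 - 1659/8) + (18218 + 712)/(-5099)) = sqrt(-1699/8 + 18930*(-1/5099)) = sqrt(-1699/8 - 18930/5099) = sqrt(-8814641/40792) = I*sqrt(89891708918)/20396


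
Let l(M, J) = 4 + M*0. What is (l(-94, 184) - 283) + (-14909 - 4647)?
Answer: -19835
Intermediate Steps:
l(M, J) = 4 (l(M, J) = 4 + 0 = 4)
(l(-94, 184) - 283) + (-14909 - 4647) = (4 - 283) + (-14909 - 4647) = -279 - 19556 = -19835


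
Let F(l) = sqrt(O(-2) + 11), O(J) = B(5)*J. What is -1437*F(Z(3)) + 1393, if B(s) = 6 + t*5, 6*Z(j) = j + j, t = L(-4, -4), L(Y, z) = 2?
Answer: 1393 - 1437*I*sqrt(21) ≈ 1393.0 - 6585.2*I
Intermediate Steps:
t = 2
Z(j) = j/3 (Z(j) = (j + j)/6 = (2*j)/6 = j/3)
B(s) = 16 (B(s) = 6 + 2*5 = 6 + 10 = 16)
O(J) = 16*J
F(l) = I*sqrt(21) (F(l) = sqrt(16*(-2) + 11) = sqrt(-32 + 11) = sqrt(-21) = I*sqrt(21))
-1437*F(Z(3)) + 1393 = -1437*I*sqrt(21) + 1393 = 1393 - 1437*I*sqrt(21)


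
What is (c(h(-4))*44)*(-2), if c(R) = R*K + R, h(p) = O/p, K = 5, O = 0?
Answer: 0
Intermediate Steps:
h(p) = 0 (h(p) = 0/p = 0)
c(R) = 6*R (c(R) = R*5 + R = 5*R + R = 6*R)
(c(h(-4))*44)*(-2) = ((6*0)*44)*(-2) = (0*44)*(-2) = 0*(-2) = 0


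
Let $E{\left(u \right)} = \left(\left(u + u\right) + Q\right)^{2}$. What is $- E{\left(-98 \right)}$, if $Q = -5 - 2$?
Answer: $-41209$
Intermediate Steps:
$Q = -7$
$E{\left(u \right)} = \left(-7 + 2 u\right)^{2}$ ($E{\left(u \right)} = \left(\left(u + u\right) - 7\right)^{2} = \left(2 u - 7\right)^{2} = \left(-7 + 2 u\right)^{2}$)
$- E{\left(-98 \right)} = - \left(-7 + 2 \left(-98\right)\right)^{2} = - \left(-7 - 196\right)^{2} = - \left(-203\right)^{2} = \left(-1\right) 41209 = -41209$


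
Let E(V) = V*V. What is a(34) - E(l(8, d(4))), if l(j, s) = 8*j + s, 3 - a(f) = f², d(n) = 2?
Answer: -5509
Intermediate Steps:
a(f) = 3 - f²
l(j, s) = s + 8*j
E(V) = V²
a(34) - E(l(8, d(4))) = (3 - 1*34²) - (2 + 8*8)² = (3 - 1*1156) - (2 + 64)² = (3 - 1156) - 1*66² = -1153 - 1*4356 = -1153 - 4356 = -5509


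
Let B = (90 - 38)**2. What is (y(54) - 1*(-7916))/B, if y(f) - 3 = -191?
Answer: 483/169 ≈ 2.8580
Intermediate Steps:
y(f) = -188 (y(f) = 3 - 191 = -188)
B = 2704 (B = 52**2 = 2704)
(y(54) - 1*(-7916))/B = (-188 - 1*(-7916))/2704 = (-188 + 7916)*(1/2704) = 7728*(1/2704) = 483/169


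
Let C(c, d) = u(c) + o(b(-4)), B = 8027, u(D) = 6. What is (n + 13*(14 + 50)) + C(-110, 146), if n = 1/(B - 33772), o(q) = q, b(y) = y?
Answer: 21471329/25745 ≈ 834.00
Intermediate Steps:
C(c, d) = 2 (C(c, d) = 6 - 4 = 2)
n = -1/25745 (n = 1/(8027 - 33772) = 1/(-25745) = -1/25745 ≈ -3.8842e-5)
(n + 13*(14 + 50)) + C(-110, 146) = (-1/25745 + 13*(14 + 50)) + 2 = (-1/25745 + 13*64) + 2 = (-1/25745 + 832) + 2 = 21419839/25745 + 2 = 21471329/25745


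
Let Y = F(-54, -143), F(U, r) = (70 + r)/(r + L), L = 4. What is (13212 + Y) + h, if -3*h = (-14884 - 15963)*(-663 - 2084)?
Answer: -11772892928/417 ≈ -2.8232e+7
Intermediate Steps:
F(U, r) = (70 + r)/(4 + r) (F(U, r) = (70 + r)/(r + 4) = (70 + r)/(4 + r))
h = -84736709/3 (h = -(-14884 - 15963)*(-663 - 2084)/3 = -(-30847)*(-2747)/3 = -1/3*84736709 = -84736709/3 ≈ -2.8246e+7)
Y = 73/139 (Y = (70 - 143)/(4 - 143) = -73/(-139) = -1/139*(-73) = 73/139 ≈ 0.52518)
(13212 + Y) + h = (13212 + 73/139) - 84736709/3 = 1836541/139 - 84736709/3 = -11772892928/417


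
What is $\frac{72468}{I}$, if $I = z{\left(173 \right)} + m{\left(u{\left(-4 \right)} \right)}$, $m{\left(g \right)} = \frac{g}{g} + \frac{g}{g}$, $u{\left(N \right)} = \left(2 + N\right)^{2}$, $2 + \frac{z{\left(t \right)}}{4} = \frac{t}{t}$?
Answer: $-36234$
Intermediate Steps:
$z{\left(t \right)} = -4$ ($z{\left(t \right)} = -8 + 4 \frac{t}{t} = -8 + 4 \cdot 1 = -8 + 4 = -4$)
$m{\left(g \right)} = 2$ ($m{\left(g \right)} = 1 + 1 = 2$)
$I = -2$ ($I = -4 + 2 = -2$)
$\frac{72468}{I} = \frac{72468}{-2} = 72468 \left(- \frac{1}{2}\right) = -36234$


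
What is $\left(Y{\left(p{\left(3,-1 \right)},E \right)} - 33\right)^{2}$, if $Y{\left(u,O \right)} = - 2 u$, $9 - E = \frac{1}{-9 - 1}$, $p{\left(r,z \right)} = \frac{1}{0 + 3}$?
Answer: $\frac{10201}{9} \approx 1133.4$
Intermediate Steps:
$p{\left(r,z \right)} = \frac{1}{3}$
$E = \frac{91}{10}$ ($E = 9 - \frac{1}{-9 - 1} = 9 - \frac{1}{-10} = 9 - - \frac{1}{10} = 9 + \frac{1}{10} = \frac{91}{10} \approx 9.1$)
$\left(Y{\left(p{\left(3,-1 \right)},E \right)} - 33\right)^{2} = \left(\left(-2\right) \frac{1}{3} - 33\right)^{2} = \left(- \frac{2}{3} - 33\right)^{2} = \left(- \frac{101}{3}\right)^{2} = \frac{10201}{9}$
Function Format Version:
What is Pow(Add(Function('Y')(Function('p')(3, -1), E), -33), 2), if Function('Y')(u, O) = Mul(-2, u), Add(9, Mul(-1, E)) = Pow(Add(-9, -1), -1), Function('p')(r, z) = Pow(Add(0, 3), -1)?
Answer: Rational(10201, 9) ≈ 1133.4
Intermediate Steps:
Function('p')(r, z) = Rational(1, 3) (Function('p')(r, z) = Pow(3, -1) = Rational(1, 3))
E = Rational(91, 10) (E = Add(9, Mul(-1, Pow(Add(-9, -1), -1))) = Add(9, Mul(-1, Pow(-10, -1))) = Add(9, Mul(-1, Rational(-1, 10))) = Add(9, Rational(1, 10)) = Rational(91, 10) ≈ 9.1000)
Pow(Add(Function('Y')(Function('p')(3, -1), E), -33), 2) = Pow(Add(Mul(-2, Rational(1, 3)), -33), 2) = Pow(Add(Rational(-2, 3), -33), 2) = Pow(Rational(-101, 3), 2) = Rational(10201, 9)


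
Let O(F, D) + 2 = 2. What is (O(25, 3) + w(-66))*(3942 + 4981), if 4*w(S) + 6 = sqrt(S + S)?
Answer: -26769/2 + 8923*I*sqrt(33)/2 ≈ -13385.0 + 25629.0*I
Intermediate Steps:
O(F, D) = 0 (O(F, D) = -2 + 2 = 0)
w(S) = -3/2 + sqrt(2)*sqrt(S)/4 (w(S) = -3/2 + sqrt(S + S)/4 = -3/2 + sqrt(2*S)/4 = -3/2 + (sqrt(2)*sqrt(S))/4 = -3/2 + sqrt(2)*sqrt(S)/4)
(O(25, 3) + w(-66))*(3942 + 4981) = (0 + (-3/2 + sqrt(2)*sqrt(-66)/4))*(3942 + 4981) = (0 + (-3/2 + sqrt(2)*(I*sqrt(66))/4))*8923 = (0 + (-3/2 + I*sqrt(33)/2))*8923 = (-3/2 + I*sqrt(33)/2)*8923 = -26769/2 + 8923*I*sqrt(33)/2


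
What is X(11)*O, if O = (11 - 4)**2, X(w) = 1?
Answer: 49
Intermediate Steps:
O = 49 (O = 7**2 = 49)
X(11)*O = 1*49 = 49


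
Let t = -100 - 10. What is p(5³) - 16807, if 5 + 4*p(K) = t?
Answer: -67343/4 ≈ -16836.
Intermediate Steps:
t = -110
p(K) = -115/4 (p(K) = -5/4 + (¼)*(-110) = -5/4 - 55/2 = -115/4)
p(5³) - 16807 = -115/4 - 16807 = -67343/4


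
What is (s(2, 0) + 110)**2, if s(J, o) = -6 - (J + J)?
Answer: 10000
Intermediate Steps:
s(J, o) = -6 - 2*J
(s(2, 0) + 110)**2 = ((-6 - 2*2) + 110)**2 = ((-6 - 4) + 110)**2 = (-10 + 110)**2 = 100**2 = 10000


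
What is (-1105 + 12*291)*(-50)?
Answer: -119350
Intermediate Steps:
(-1105 + 12*291)*(-50) = (-1105 + 3492)*(-50) = 2387*(-50) = -119350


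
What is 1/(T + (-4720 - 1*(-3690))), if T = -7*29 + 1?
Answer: -1/1232 ≈ -0.00081169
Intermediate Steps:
T = -202 (T = -203 + 1 = -202)
1/(T + (-4720 - 1*(-3690))) = 1/(-202 + (-4720 - 1*(-3690))) = 1/(-202 + (-4720 + 3690)) = 1/(-202 - 1030) = 1/(-1232) = -1/1232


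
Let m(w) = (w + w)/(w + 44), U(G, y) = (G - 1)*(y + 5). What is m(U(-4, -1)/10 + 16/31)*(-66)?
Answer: 3036/659 ≈ 4.6070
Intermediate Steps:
U(G, y) = (-1 + G)*(5 + y)
m(w) = 2*w/(44 + w) (m(w) = (2*w)/(44 + w) = 2*w/(44 + w))
m(U(-4, -1)/10 + 16/31)*(-66) = (2*((-5 - 1*(-1) + 5*(-4) - 4*(-1))/10 + 16/31)/(44 + ((-5 - 1*(-1) + 5*(-4) - 4*(-1))/10 + 16/31)))*(-66) = (2*((-5 + 1 - 20 + 4)*(1/10) + 16*(1/31))/(44 + ((-5 + 1 - 20 + 4)*(1/10) + 16*(1/31))))*(-66) = (2*(-20*1/10 + 16/31)/(44 + (-20*1/10 + 16/31)))*(-66) = (2*(-2 + 16/31)/(44 + (-2 + 16/31)))*(-66) = (2*(-46/31)/(44 - 46/31))*(-66) = (2*(-46/31)/(1318/31))*(-66) = (2*(-46/31)*(31/1318))*(-66) = -46/659*(-66) = 3036/659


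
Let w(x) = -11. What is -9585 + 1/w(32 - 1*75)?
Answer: -105436/11 ≈ -9585.1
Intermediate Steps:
-9585 + 1/w(32 - 1*75) = -9585 + 1/(-11) = -9585 - 1/11 = -105436/11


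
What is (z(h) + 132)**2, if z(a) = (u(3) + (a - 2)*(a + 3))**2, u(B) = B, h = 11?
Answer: 281333529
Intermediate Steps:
z(a) = (3 + (-2 + a)*(3 + a))**2 (z(a) = (3 + (a - 2)*(a + 3))**2 = (3 + (-2 + a)*(3 + a))**2)
(z(h) + 132)**2 = ((-3 + 11 + 11**2)**2 + 132)**2 = ((-3 + 11 + 121)**2 + 132)**2 = (129**2 + 132)**2 = (16641 + 132)**2 = 16773**2 = 281333529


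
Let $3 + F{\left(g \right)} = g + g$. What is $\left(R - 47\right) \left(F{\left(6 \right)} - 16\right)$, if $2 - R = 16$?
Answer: $427$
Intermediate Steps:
$R = -14$ ($R = 2 - 16 = -14$)
$F{\left(g \right)} = -3 + 2 g$ ($F{\left(g \right)} = -3 + \left(g + g\right) = -3 + 2 g$)
$\left(R - 47\right) \left(F{\left(6 \right)} - 16\right) = \left(-14 - 47\right) \left(\left(-3 + 2 \cdot 6\right) - 16\right) = - 61 \left(\left(-3 + 12\right) - 16\right) = - 61 \left(9 - 16\right) = \left(-61\right) \left(-7\right) = 427$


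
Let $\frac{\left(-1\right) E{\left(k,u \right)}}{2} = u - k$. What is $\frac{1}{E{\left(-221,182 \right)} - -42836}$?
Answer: $\frac{1}{42030} \approx 2.3793 \cdot 10^{-5}$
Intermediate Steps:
$E{\left(k,u \right)} = - 2 u + 2 k$ ($E{\left(k,u \right)} = - 2 \left(u - k\right) = - 2 u + 2 k$)
$\frac{1}{E{\left(-221,182 \right)} - -42836} = \frac{1}{\left(\left(-2\right) 182 + 2 \left(-221\right)\right) - -42836} = \frac{1}{\left(-364 - 442\right) + \left(-6730 + 49566\right)} = \frac{1}{-806 + 42836} = \frac{1}{42030}$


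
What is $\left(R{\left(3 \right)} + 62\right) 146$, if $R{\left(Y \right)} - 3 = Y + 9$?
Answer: $11242$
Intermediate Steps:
$R{\left(Y \right)} = 12 + Y$ ($R{\left(Y \right)} = 3 + \left(Y + 9\right) = 3 + \left(9 + Y\right) = 12 + Y$)
$\left(R{\left(3 \right)} + 62\right) 146 = \left(\left(12 + 3\right) + 62\right) 146 = \left(15 + 62\right) 146 = 77 \cdot 146 = 11242$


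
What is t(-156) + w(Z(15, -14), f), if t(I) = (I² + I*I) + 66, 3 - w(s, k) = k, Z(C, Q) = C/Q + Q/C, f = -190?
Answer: 48931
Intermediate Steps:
w(s, k) = 3 - k
t(I) = 66 + 2*I² (t(I) = (I² + I²) + 66 = 2*I² + 66 = 66 + 2*I²)
t(-156) + w(Z(15, -14), f) = (66 + 2*(-156)²) + (3 - 1*(-190)) = (66 + 2*24336) + (3 + 190) = (66 + 48672) + 193 = 48738 + 193 = 48931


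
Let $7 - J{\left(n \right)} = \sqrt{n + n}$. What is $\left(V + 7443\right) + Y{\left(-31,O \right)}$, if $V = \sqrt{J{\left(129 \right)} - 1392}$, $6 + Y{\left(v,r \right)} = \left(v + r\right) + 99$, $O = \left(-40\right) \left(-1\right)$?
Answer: $7545 + \sqrt{-1385 - \sqrt{258}} \approx 7545.0 + 37.431 i$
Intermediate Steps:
$J{\left(n \right)} = 7 - \sqrt{2} \sqrt{n}$ ($J{\left(n \right)} = 7 - \sqrt{n + n} = 7 - \sqrt{2 n} = 7 - \sqrt{2} \sqrt{n}$)
$O = 40$
$Y{\left(v,r \right)} = 93 + r + v$ ($Y{\left(v,r \right)} = -6 + \left(\left(v + r\right) + 99\right) = -6 + \left(\left(r + v\right) + 99\right) = -6 + \left(99 + r + v\right) = 93 + r + v$)
$V = \sqrt{-1385 - \sqrt{258}}$ ($V = \sqrt{\left(7 - \sqrt{2} \sqrt{129}\right) - 1392} = \sqrt{\left(7 - \sqrt{258}\right) - 1392} = \sqrt{-1385 - \sqrt{258}} \approx 37.431 i$)
$\left(V + 7443\right) + Y{\left(-31,O \right)} = \left(\sqrt{-1385 - \sqrt{258}} + 7443\right) + \left(93 + 40 - 31\right) = \left(7443 + \sqrt{-1385 - \sqrt{258}}\right) + 102 = 7545 + \sqrt{-1385 - \sqrt{258}}$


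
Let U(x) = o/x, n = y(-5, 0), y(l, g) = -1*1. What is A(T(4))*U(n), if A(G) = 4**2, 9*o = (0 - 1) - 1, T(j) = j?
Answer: 32/9 ≈ 3.5556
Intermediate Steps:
y(l, g) = -1
n = -1
o = -2/9 (o = ((0 - 1) - 1)/9 = (-1 - 1)/9 = (1/9)*(-2) = -2/9 ≈ -0.22222)
U(x) = -2/(9*x)
A(G) = 16
A(T(4))*U(n) = 16*(-2/9/(-1)) = 16*(-2/9*(-1)) = 16*(2/9) = 32/9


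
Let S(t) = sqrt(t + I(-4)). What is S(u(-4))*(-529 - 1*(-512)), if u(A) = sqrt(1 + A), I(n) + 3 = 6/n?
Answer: -17*sqrt(-18 + 4*I*sqrt(3))/2 ≈ -6.8194 - 36.702*I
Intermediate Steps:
I(n) = -3 + 6/n
S(t) = sqrt(-9/2 + t) (S(t) = sqrt(t + (-3 + 6/(-4))) = sqrt(t + (-3 + 6*(-1/4))) = sqrt(t + (-3 - 3/2)) = sqrt(t - 9/2) = sqrt(-9/2 + t))
S(u(-4))*(-529 - 1*(-512)) = (sqrt(-18 + 4*sqrt(1 - 4))/2)*(-529 - 1*(-512)) = (sqrt(-18 + 4*sqrt(-3))/2)*(-529 + 512) = (sqrt(-18 + 4*(I*sqrt(3)))/2)*(-17) = (sqrt(-18 + 4*I*sqrt(3))/2)*(-17) = -17*sqrt(-18 + 4*I*sqrt(3))/2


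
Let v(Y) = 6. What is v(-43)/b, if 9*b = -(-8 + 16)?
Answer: -27/4 ≈ -6.7500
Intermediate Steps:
b = -8/9 (b = (-(-8 + 16))/9 = (-1*8)/9 = (⅑)*(-8) = -8/9 ≈ -0.88889)
v(-43)/b = 6/(-8/9) = 6*(-9/8) = -27/4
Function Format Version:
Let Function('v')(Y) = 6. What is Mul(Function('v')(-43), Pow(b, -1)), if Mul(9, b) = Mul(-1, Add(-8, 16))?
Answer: Rational(-27, 4) ≈ -6.7500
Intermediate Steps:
b = Rational(-8, 9) (b = Mul(Rational(1, 9), Mul(-1, Add(-8, 16))) = Mul(Rational(1, 9), Mul(-1, 8)) = Mul(Rational(1, 9), -8) = Rational(-8, 9) ≈ -0.88889)
Mul(Function('v')(-43), Pow(b, -1)) = Mul(6, Pow(Rational(-8, 9), -1)) = Mul(6, Rational(-9, 8)) = Rational(-27, 4)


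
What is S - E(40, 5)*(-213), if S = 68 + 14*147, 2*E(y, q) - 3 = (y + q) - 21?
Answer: 10003/2 ≈ 5001.5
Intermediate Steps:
E(y, q) = -9 + q/2 + y/2 (E(y, q) = 3/2 + ((y + q) - 21)/2 = 3/2 + ((q + y) - 21)/2 = 3/2 + (-21 + q + y)/2 = 3/2 + (-21/2 + q/2 + y/2) = -9 + q/2 + y/2)
S = 2126 (S = 68 + 2058 = 2126)
S - E(40, 5)*(-213) = 2126 - (-9 + (1/2)*5 + (1/2)*40)*(-213) = 2126 - (-9 + 5/2 + 20)*(-213) = 2126 - 27*(-213)/2 = 2126 - 1*(-5751/2) = 2126 + 5751/2 = 10003/2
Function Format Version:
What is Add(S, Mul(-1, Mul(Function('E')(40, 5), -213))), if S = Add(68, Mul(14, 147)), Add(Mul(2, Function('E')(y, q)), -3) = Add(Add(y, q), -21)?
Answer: Rational(10003, 2) ≈ 5001.5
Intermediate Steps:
Function('E')(y, q) = Add(-9, Mul(Rational(1, 2), q), Mul(Rational(1, 2), y)) (Function('E')(y, q) = Add(Rational(3, 2), Mul(Rational(1, 2), Add(Add(y, q), -21))) = Add(Rational(3, 2), Mul(Rational(1, 2), Add(Add(q, y), -21))) = Add(Rational(3, 2), Mul(Rational(1, 2), Add(-21, q, y))) = Add(Rational(3, 2), Add(Rational(-21, 2), Mul(Rational(1, 2), q), Mul(Rational(1, 2), y))) = Add(-9, Mul(Rational(1, 2), q), Mul(Rational(1, 2), y)))
S = 2126 (S = Add(68, 2058) = 2126)
Add(S, Mul(-1, Mul(Function('E')(40, 5), -213))) = Add(2126, Mul(-1, Mul(Add(-9, Mul(Rational(1, 2), 5), Mul(Rational(1, 2), 40)), -213))) = Add(2126, Mul(-1, Mul(Add(-9, Rational(5, 2), 20), -213))) = Add(2126, Mul(-1, Mul(Rational(27, 2), -213))) = Add(2126, Mul(-1, Rational(-5751, 2))) = Add(2126, Rational(5751, 2)) = Rational(10003, 2)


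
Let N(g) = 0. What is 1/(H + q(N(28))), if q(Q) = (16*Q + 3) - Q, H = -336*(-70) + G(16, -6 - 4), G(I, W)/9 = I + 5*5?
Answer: 1/23892 ≈ 4.1855e-5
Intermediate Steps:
G(I, W) = 225 + 9*I (G(I, W) = 9*(I + 5*5) = 9*(I + 25) = 9*(25 + I) = 225 + 9*I)
H = 23889 (H = -336*(-70) + (225 + 9*16) = 23520 + (225 + 144) = 23520 + 369 = 23889)
q(Q) = 3 + 15*Q (q(Q) = (3 + 16*Q) - Q = 3 + 15*Q)
1/(H + q(N(28))) = 1/(23889 + (3 + 15*0)) = 1/(23889 + (3 + 0)) = 1/(23889 + 3) = 1/23892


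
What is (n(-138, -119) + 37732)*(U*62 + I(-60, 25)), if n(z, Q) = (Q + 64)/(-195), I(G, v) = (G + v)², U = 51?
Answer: 6455729333/39 ≈ 1.6553e+8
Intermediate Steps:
n(z, Q) = -64/195 - Q/195 (n(z, Q) = (64 + Q)*(-1/195) = -64/195 - Q/195)
(n(-138, -119) + 37732)*(U*62 + I(-60, 25)) = ((-64/195 - 1/195*(-119)) + 37732)*(51*62 + (-60 + 25)²) = ((-64/195 + 119/195) + 37732)*(3162 + (-35)²) = (11/39 + 37732)*(3162 + 1225) = (1471559/39)*4387 = 6455729333/39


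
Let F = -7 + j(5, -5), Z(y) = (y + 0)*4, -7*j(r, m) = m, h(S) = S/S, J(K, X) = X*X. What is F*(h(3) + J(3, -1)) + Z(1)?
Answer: -60/7 ≈ -8.5714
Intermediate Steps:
J(K, X) = X²
h(S) = 1
j(r, m) = -m/7
Z(y) = 4*y (Z(y) = y*4 = 4*y)
F = -44/7 (F = -7 - ⅐*(-5) = -7 + 5/7 = -44/7 ≈ -6.2857)
F*(h(3) + J(3, -1)) + Z(1) = -44*(1 + (-1)²)/7 + 4*1 = -44*(1 + 1)/7 + 4 = -44/7*2 + 4 = -88/7 + 4 = -60/7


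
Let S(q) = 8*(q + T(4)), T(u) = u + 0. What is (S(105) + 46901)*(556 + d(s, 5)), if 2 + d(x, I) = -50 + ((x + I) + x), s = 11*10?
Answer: 34826517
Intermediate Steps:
T(u) = u
S(q) = 32 + 8*q (S(q) = 8*(q + 4) = 8*(4 + q) = 32 + 8*q)
s = 110
d(x, I) = -52 + I + 2*x (d(x, I) = -2 + (-50 + ((x + I) + x)) = -2 + (-50 + ((I + x) + x)) = -2 + (-50 + (I + 2*x)) = -2 + (-50 + I + 2*x) = -52 + I + 2*x)
(S(105) + 46901)*(556 + d(s, 5)) = ((32 + 8*105) + 46901)*(556 + (-52 + 5 + 2*110)) = ((32 + 840) + 46901)*(556 + (-52 + 5 + 220)) = (872 + 46901)*(556 + 173) = 47773*729 = 34826517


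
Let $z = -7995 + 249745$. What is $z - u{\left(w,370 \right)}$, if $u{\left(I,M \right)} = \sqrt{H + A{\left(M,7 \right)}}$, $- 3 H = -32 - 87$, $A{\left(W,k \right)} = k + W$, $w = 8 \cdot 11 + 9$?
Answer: $241750 - \frac{25 \sqrt{6}}{3} \approx 2.4173 \cdot 10^{5}$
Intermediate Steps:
$w = 97$ ($w = 88 + 9 = 97$)
$A{\left(W,k \right)} = W + k$
$H = \frac{119}{3}$ ($H = - \frac{-32 - 87}{3} = \left(- \frac{1}{3}\right) \left(-119\right) = \frac{119}{3} \approx 39.667$)
$u{\left(I,M \right)} = \sqrt{\frac{140}{3} + M}$ ($u{\left(I,M \right)} = \sqrt{\frac{119}{3} + \left(M + 7\right)} = \sqrt{\frac{119}{3} + \left(7 + M\right)} = \sqrt{\frac{140}{3} + M}$)
$z = 241750$
$z - u{\left(w,370 \right)} = 241750 - \frac{\sqrt{420 + 9 \cdot 370}}{3} = 241750 - \frac{\sqrt{420 + 3330}}{3} = 241750 - \frac{\sqrt{3750}}{3} = 241750 - \frac{25 \sqrt{6}}{3}$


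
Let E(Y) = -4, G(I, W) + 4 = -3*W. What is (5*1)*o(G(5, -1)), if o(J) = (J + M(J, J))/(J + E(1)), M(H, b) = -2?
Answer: 3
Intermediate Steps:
G(I, W) = -4 - 3*W
o(J) = (-2 + J)/(-4 + J) (o(J) = (J - 2)/(J - 4) = (-2 + J)/(-4 + J))
(5*1)*o(G(5, -1)) = (5*1)*((-2 + (-4 - 3*(-1)))/(-4 + (-4 - 3*(-1)))) = 5*((-2 + (-4 + 3))/(-4 + (-4 + 3))) = 5*((-2 - 1)/(-4 - 1)) = 5*(-3/(-5)) = 5*(-⅕*(-3)) = 5*(⅗) = 3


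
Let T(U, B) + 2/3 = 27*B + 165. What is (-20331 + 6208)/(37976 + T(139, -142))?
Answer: -42369/102919 ≈ -0.41167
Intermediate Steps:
T(U, B) = 493/3 + 27*B (T(U, B) = -2/3 + (27*B + 165) = -2/3 + (165 + 27*B) = 493/3 + 27*B)
(-20331 + 6208)/(37976 + T(139, -142)) = (-20331 + 6208)/(37976 + (493/3 + 27*(-142))) = -14123/(37976 + (493/3 - 3834)) = -14123/(37976 - 11009/3) = -14123/102919/3 = -14123*3/102919 = -42369/102919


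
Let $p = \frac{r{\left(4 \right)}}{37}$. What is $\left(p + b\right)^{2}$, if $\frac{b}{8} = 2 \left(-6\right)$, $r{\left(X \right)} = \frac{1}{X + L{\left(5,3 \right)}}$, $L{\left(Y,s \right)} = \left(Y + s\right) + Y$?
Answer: $\frac{3646106689}{395641} \approx 9215.7$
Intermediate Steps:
$L{\left(Y,s \right)} = s + 2 Y$
$r{\left(X \right)} = \frac{1}{13 + X}$ ($r{\left(X \right)} = \frac{1}{X + \left(3 + 2 \cdot 5\right)} = \frac{1}{X + \left(3 + 10\right)} = \frac{1}{X + 13} = \frac{1}{13 + X}$)
$b = -96$ ($b = 8 \cdot 2 \left(-6\right) = 8 \left(-12\right) = -96$)
$p = \frac{1}{629}$ ($p = \frac{1}{\left(13 + 4\right) 37} = \frac{1}{17} \cdot \frac{1}{37} = \frac{1}{629} \approx 0.0015898$)
$\left(p + b\right)^{2} = \left(\frac{1}{629} - 96\right)^{2} = \left(- \frac{60383}{629}\right)^{2} = \frac{3646106689}{395641}$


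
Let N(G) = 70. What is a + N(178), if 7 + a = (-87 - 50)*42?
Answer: -5691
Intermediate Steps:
a = -5761 (a = -7 + (-87 - 50)*42 = -7 - 137*42 = -7 - 5754 = -5761)
a + N(178) = -5761 + 70 = -5691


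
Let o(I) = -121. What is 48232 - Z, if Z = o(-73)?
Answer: 48353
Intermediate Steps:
Z = -121
48232 - Z = 48232 - 1*(-121) = 48232 + 121 = 48353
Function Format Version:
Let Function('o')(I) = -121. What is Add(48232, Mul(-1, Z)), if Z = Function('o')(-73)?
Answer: 48353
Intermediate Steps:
Z = -121
Add(48232, Mul(-1, Z)) = Add(48232, Mul(-1, -121)) = Add(48232, 121) = 48353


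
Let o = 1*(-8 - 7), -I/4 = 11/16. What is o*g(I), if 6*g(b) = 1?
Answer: -5/2 ≈ -2.5000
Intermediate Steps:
I = -11/4 (I = -44/16 = -4*11/16 = -11/4 ≈ -2.7500)
g(b) = 1/6 (g(b) = (1/6)*1 = 1/6)
o = -15 (o = 1*(-15) = -15)
o*g(I) = -15*1/6 = -5/2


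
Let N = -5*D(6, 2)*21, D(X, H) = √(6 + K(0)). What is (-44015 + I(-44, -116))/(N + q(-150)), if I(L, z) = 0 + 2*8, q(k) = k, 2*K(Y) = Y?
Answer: -43999/291 + 307993*√6/2910 ≈ 108.05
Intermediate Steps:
K(Y) = Y/2
D(X, H) = √6 (D(X, H) = √(6 + (½)*0) = √(6 + 0) = √6)
I(L, z) = 16 (I(L, z) = 0 + 16 = 16)
N = -105*√6 (N = -5*√6*21 = -105*√6 ≈ -257.20)
(-44015 + I(-44, -116))/(N + q(-150)) = (-44015 + 16)/(-105*√6 - 150) = -43999/(-150 - 105*√6)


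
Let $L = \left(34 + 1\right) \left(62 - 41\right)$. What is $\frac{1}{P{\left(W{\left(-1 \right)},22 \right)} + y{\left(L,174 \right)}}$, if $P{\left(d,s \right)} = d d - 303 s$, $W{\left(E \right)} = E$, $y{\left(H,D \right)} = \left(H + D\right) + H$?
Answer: $- \frac{1}{5021} \approx -0.00019916$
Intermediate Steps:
$L = 735$ ($L = 35 \cdot 21 = 735$)
$y{\left(H,D \right)} = D + 2 H$ ($y{\left(H,D \right)} = \left(D + H\right) + H = D + 2 H$)
$P{\left(d,s \right)} = d^{2} - 303 s$
$\frac{1}{P{\left(W{\left(-1 \right)},22 \right)} + y{\left(L,174 \right)}} = \frac{1}{\left(\left(-1\right)^{2} - 6666\right) + \left(174 + 2 \cdot 735\right)} = \frac{1}{\left(1 - 6666\right) + \left(174 + 1470\right)} = \frac{1}{-6665 + 1644} = \frac{1}{-5021} = - \frac{1}{5021}$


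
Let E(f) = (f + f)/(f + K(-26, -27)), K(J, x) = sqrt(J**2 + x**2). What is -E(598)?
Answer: -715208/356199 + 1196*sqrt(1405)/356199 ≈ -1.8820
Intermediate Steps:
E(f) = 2*f/(f + sqrt(1405)) (E(f) = (f + f)/(f + sqrt((-26)**2 + (-27)**2)) = (2*f)/(f + sqrt(676 + 729)) = (2*f)/(f + sqrt(1405)) = 2*f/(f + sqrt(1405)))
-E(598) = -2*598/(598 + sqrt(1405)) = -1196/(598 + sqrt(1405))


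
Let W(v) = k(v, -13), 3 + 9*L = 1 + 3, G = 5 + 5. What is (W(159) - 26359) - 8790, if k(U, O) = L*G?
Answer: -316331/9 ≈ -35148.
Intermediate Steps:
G = 10
L = ⅑ (L = -⅓ + (1 + 3)/9 = -⅓ + (⅑)*4 = -⅓ + 4/9 = ⅑ ≈ 0.11111)
k(U, O) = 10/9 (k(U, O) = (⅑)*10 = 10/9)
W(v) = 10/9
(W(159) - 26359) - 8790 = (10/9 - 26359) - 8790 = -237221/9 - 8790 = -316331/9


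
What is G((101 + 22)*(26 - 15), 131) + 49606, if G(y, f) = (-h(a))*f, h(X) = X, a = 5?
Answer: 48951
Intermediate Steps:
G(y, f) = -5*f (G(y, f) = (-1*5)*f = -5*f)
G((101 + 22)*(26 - 15), 131) + 49606 = -5*131 + 49606 = -655 + 49606 = 48951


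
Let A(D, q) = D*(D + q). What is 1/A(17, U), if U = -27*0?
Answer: 1/289 ≈ 0.0034602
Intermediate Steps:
U = 0
1/A(17, U) = 1/(17*(17 + 0)) = 1/(17*17) = 1/289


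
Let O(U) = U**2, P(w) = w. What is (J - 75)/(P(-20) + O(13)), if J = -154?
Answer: -229/149 ≈ -1.5369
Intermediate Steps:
(J - 75)/(P(-20) + O(13)) = (-154 - 75)/(-20 + 13**2) = -229/(-20 + 169) = -229/149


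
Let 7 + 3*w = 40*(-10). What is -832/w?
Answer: 2496/407 ≈ 6.1327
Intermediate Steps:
w = -407/3 (w = -7/3 + (40*(-10))/3 = -7/3 + (⅓)*(-400) = -7/3 - 400/3 = -407/3 ≈ -135.67)
-832/w = -832/(-407/3) = -832*(-3/407) = 2496/407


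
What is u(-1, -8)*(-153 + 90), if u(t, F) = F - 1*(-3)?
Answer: 315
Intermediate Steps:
u(t, F) = 3 + F (u(t, F) = F + 3 = 3 + F)
u(-1, -8)*(-153 + 90) = (3 - 8)*(-153 + 90) = -5*(-63) = 315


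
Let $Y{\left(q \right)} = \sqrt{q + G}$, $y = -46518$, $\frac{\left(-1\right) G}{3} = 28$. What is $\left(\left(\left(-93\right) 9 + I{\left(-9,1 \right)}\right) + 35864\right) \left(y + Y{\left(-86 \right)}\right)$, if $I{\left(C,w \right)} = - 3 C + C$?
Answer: $-1630223310 + 35045 i \sqrt{170} \approx -1.6302 \cdot 10^{9} + 4.5693 \cdot 10^{5} i$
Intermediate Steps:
$G = -84$ ($G = \left(-3\right) 28 = -84$)
$Y{\left(q \right)} = \sqrt{-84 + q}$ ($Y{\left(q \right)} = \sqrt{q - 84} = \sqrt{-84 + q}$)
$I{\left(C,w \right)} = - 2 C$
$\left(\left(\left(-93\right) 9 + I{\left(-9,1 \right)}\right) + 35864\right) \left(y + Y{\left(-86 \right)}\right) = \left(\left(\left(-93\right) 9 - -18\right) + 35864\right) \left(-46518 + \sqrt{-84 - 86}\right) = \left(\left(-837 + 18\right) + 35864\right) \left(-46518 + \sqrt{-170}\right) = \left(-819 + 35864\right) \left(-46518 + i \sqrt{170}\right) = 35045 \left(-46518 + i \sqrt{170}\right) = -1630223310 + 35045 i \sqrt{170}$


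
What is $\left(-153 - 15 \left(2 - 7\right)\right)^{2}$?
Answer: $6084$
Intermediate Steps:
$\left(-153 - 15 \left(2 - 7\right)\right)^{2} = \left(-153 - -75\right)^{2} = \left(-153 + 75\right)^{2} = \left(-78\right)^{2} = 6084$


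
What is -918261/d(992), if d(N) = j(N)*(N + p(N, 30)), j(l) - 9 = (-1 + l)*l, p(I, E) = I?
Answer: -918261/1950432704 ≈ -0.00047080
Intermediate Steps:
j(l) = 9 + l*(-1 + l) (j(l) = 9 + (-1 + l)*l = 9 + l*(-1 + l))
d(N) = 2*N*(9 + N² - N) (d(N) = (9 + N² - N)*(N + N) = (9 + N² - N)*(2*N) = 2*N*(9 + N² - N))
-918261/d(992) = -918261*1/(1984*(9 + 992² - 1*992)) = -918261*1/(1984*(9 + 984064 - 992)) = -918261/(2*992*983081) = -918261/1950432704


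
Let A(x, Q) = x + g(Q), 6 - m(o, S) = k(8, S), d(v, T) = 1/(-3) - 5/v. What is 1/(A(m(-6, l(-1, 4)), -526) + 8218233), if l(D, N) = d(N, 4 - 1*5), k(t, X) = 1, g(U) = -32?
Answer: 1/8218206 ≈ 1.2168e-7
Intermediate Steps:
d(v, T) = -1/3 - 5/v (d(v, T) = 1*(-1/3) - 5/v = -1/3 - 5/v)
l(D, N) = (-15 - N)/(3*N)
m(o, S) = 5 (m(o, S) = 6 - 1*1 = 6 - 1 = 5)
A(x, Q) = -32 + x (A(x, Q) = x - 32 = -32 + x)
1/(A(m(-6, l(-1, 4)), -526) + 8218233) = 1/((-32 + 5) + 8218233) = 1/(-27 + 8218233) = 1/8218206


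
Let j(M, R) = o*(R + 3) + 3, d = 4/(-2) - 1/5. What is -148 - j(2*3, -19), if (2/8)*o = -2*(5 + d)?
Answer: -2547/5 ≈ -509.40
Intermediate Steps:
d = -11/5 (d = 4*(-½) - 1*⅕ = -2 - ⅕ = -11/5 ≈ -2.2000)
o = -112/5 (o = 4*(-2*(5 - 11/5)) = 4*(-2*14/5) = 4*(-28/5) = -112/5 ≈ -22.400)
j(M, R) = -321/5 - 112*R/5 (j(M, R) = -112*(R + 3)/5 + 3 = -112*(3 + R)/5 + 3 = (-336/5 - 112*R/5) + 3 = -321/5 - 112*R/5)
-148 - j(2*3, -19) = -148 - (-321/5 - 112/5*(-19)) = -148 - (-321/5 + 2128/5) = -148 - 1*1807/5 = -148 - 1807/5 = -2547/5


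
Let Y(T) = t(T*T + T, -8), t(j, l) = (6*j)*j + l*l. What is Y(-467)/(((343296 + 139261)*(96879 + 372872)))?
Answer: 284156009368/226681633307 ≈ 1.2535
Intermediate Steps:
t(j, l) = l² + 6*j² (t(j, l) = 6*j² + l² = l² + 6*j²)
Y(T) = 64 + 6*(T + T²)² (Y(T) = (-8)² + 6*(T*T + T)² = 64 + 6*(T² + T)² = 64 + 6*(T + T²)²)
Y(-467)/(((343296 + 139261)*(96879 + 372872))) = (64 + 6*(-467)²*(1 - 467)²)/(((343296 + 139261)*(96879 + 372872))) = (64 + 6*218089*(-466)²)/((482557*469751)) = (64 + 6*218089*217156)/226681633307 = (64 + 284156009304)*(1/226681633307) = 284156009368*(1/226681633307) = 284156009368/226681633307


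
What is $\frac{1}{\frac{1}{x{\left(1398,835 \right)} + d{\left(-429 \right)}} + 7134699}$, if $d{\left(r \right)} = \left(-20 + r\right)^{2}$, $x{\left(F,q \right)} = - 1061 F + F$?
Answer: $\frac{1280279}{9134405301020} \approx 1.4016 \cdot 10^{-7}$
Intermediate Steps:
$x{\left(F,q \right)} = - 1060 F$
$\frac{1}{\frac{1}{x{\left(1398,835 \right)} + d{\left(-429 \right)}} + 7134699} = \frac{1}{\frac{1}{\left(-1060\right) 1398 + \left(-20 - 429\right)^{2}} + 7134699} = \frac{1}{\frac{1}{-1481880 + \left(-449\right)^{2}} + 7134699} = \frac{1}{\frac{1}{-1481880 + 201601} + 7134699} = \frac{1}{\frac{1}{-1280279} + 7134699} = \frac{1}{- \frac{1}{1280279} + 7134699} = \frac{1}{\frac{9134405301020}{1280279}} = \frac{1280279}{9134405301020}$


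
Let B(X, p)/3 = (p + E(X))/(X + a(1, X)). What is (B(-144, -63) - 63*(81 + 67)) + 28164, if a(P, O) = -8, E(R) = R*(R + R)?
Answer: 2739453/152 ≈ 18023.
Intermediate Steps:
E(R) = 2*R**2 (E(R) = R*(2*R) = 2*R**2)
B(X, p) = 3*(p + 2*X**2)/(-8 + X) (B(X, p) = 3*((p + 2*X**2)/(X - 8)) = 3*((p + 2*X**2)/(-8 + X)) = 3*(p + 2*X**2)/(-8 + X))
(B(-144, -63) - 63*(81 + 67)) + 28164 = (3*(-63 + 2*(-144)**2)/(-8 - 144) - 63*(81 + 67)) + 28164 = (3*(-63 + 2*20736)/(-152) - 63*148) + 28164 = (3*(-1/152)*(-63 + 41472) - 9324) + 28164 = (3*(-1/152)*41409 - 9324) + 28164 = (-124227/152 - 9324) + 28164 = -1541475/152 + 28164 = 2739453/152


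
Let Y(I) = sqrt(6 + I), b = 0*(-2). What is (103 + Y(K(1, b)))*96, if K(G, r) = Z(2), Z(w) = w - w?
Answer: 9888 + 96*sqrt(6) ≈ 10123.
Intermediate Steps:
Z(w) = 0
b = 0
K(G, r) = 0
(103 + Y(K(1, b)))*96 = (103 + sqrt(6 + 0))*96 = (103 + sqrt(6))*96 = 9888 + 96*sqrt(6)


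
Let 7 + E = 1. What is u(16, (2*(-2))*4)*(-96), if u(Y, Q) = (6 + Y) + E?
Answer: -1536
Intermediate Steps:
E = -6 (E = -7 + 1 = -6)
u(Y, Q) = Y (u(Y, Q) = (6 + Y) - 6 = Y)
u(16, (2*(-2))*4)*(-96) = 16*(-96) = -1536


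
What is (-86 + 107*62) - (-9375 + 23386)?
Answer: -7463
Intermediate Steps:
(-86 + 107*62) - (-9375 + 23386) = (-86 + 6634) - 1*14011 = 6548 - 14011 = -7463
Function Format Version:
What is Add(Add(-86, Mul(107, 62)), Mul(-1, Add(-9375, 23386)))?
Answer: -7463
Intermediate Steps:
Add(Add(-86, Mul(107, 62)), Mul(-1, Add(-9375, 23386))) = Add(Add(-86, 6634), Mul(-1, 14011)) = Add(6548, -14011) = -7463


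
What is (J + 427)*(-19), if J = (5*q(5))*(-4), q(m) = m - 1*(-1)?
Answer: -5833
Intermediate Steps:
q(m) = 1 + m (q(m) = m + 1 = 1 + m)
J = -120 (J = (5*(1 + 5))*(-4) = (5*6)*(-4) = 30*(-4) = -120)
(J + 427)*(-19) = (-120 + 427)*(-19) = 307*(-19) = -5833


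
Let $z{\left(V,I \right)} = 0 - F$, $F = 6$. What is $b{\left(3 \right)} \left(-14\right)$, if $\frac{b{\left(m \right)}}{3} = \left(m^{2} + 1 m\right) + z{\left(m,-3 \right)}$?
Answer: $-252$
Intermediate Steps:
$z{\left(V,I \right)} = -6$ ($z{\left(V,I \right)} = 0 - 6 = -6$)
$b{\left(m \right)} = -18 + 3 m + 3 m^{2}$ ($b{\left(m \right)} = 3 \left(\left(m^{2} + 1 m\right) - 6\right) = 3 \left(\left(m^{2} + m\right) - 6\right) = 3 \left(\left(m + m^{2}\right) - 6\right) = 3 \left(-6 + m + m^{2}\right) = -18 + 3 m + 3 m^{2}$)
$b{\left(3 \right)} \left(-14\right) = \left(-18 + 3 \cdot 3 + 3 \cdot 3^{2}\right) \left(-14\right) = \left(-18 + 9 + 3 \cdot 9\right) \left(-14\right) = \left(-18 + 9 + 27\right) \left(-14\right) = 18 \left(-14\right) = -252$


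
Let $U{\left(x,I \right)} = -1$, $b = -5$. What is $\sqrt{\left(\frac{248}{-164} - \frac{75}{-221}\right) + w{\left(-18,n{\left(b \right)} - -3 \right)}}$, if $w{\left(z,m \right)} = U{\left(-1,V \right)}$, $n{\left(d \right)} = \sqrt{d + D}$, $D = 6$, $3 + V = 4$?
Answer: $\frac{2 i \sqrt{44598242}}{9061} \approx 1.4741 i$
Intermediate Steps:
$V = 1$ ($V = -3 + 4 = 1$)
$n{\left(d \right)} = \sqrt{6 + d}$ ($n{\left(d \right)} = \sqrt{d + 6} = \sqrt{6 + d}$)
$w{\left(z,m \right)} = -1$
$\sqrt{\left(\frac{248}{-164} - \frac{75}{-221}\right) + w{\left(-18,n{\left(b \right)} - -3 \right)}} = \sqrt{\left(\frac{248}{-164} - \frac{75}{-221}\right) - 1} = \sqrt{\left(248 \left(- \frac{1}{164}\right) - - \frac{75}{221}\right) - 1} = \sqrt{\left(- \frac{62}{41} + \frac{75}{221}\right) - 1} = \sqrt{- \frac{10627}{9061} - 1} = \sqrt{- \frac{19688}{9061}} = \frac{2 i \sqrt{44598242}}{9061}$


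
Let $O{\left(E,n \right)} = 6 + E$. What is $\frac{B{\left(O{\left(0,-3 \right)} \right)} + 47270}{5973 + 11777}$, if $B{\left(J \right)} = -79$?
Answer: $\frac{47191}{17750} \approx 2.6586$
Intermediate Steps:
$\frac{B{\left(O{\left(0,-3 \right)} \right)} + 47270}{5973 + 11777} = \frac{-79 + 47270}{5973 + 11777} = \frac{47191}{17750}$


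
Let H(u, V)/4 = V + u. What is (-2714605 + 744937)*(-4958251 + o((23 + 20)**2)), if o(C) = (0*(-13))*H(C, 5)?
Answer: 9766108330668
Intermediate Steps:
H(u, V) = 4*V + 4*u (H(u, V) = 4*(V + u) = 4*V + 4*u)
o(C) = 0 (o(C) = (0*(-13))*(4*5 + 4*C) = 0*(20 + 4*C) = 0)
(-2714605 + 744937)*(-4958251 + o((23 + 20)**2)) = (-2714605 + 744937)*(-4958251 + 0) = -1969668*(-4958251) = 9766108330668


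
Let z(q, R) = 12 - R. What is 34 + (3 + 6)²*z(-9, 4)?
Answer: 682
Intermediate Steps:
34 + (3 + 6)²*z(-9, 4) = 34 + (3 + 6)²*(12 - 1*4) = 34 + 9²*(12 - 4) = 34 + 81*8 = 34 + 648 = 682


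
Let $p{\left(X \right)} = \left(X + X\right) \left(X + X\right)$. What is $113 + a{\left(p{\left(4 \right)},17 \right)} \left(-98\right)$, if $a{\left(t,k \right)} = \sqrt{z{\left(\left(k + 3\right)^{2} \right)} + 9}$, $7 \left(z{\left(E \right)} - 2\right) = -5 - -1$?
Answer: $113 - 14 \sqrt{511} \approx -203.47$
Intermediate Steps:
$z{\left(E \right)} = \frac{10}{7}$ ($z{\left(E \right)} = 2 + \frac{-5 - -1}{7} = 2 + \frac{-5 + 1}{7} = 2 + \frac{1}{7} \left(-4\right) = 2 - \frac{4}{7} = \frac{10}{7}$)
$p{\left(X \right)} = 4 X^{2}$ ($p{\left(X \right)} = 2 X 2 X = 4 X^{2}$)
$a{\left(t,k \right)} = \frac{\sqrt{511}}{7}$ ($a{\left(t,k \right)} = \sqrt{\frac{10}{7} + 9} = \sqrt{\frac{73}{7}} = \frac{\sqrt{511}}{7}$)
$113 + a{\left(p{\left(4 \right)},17 \right)} \left(-98\right) = 113 + \frac{\sqrt{511}}{7} \left(-98\right) = 113 - 14 \sqrt{511}$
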